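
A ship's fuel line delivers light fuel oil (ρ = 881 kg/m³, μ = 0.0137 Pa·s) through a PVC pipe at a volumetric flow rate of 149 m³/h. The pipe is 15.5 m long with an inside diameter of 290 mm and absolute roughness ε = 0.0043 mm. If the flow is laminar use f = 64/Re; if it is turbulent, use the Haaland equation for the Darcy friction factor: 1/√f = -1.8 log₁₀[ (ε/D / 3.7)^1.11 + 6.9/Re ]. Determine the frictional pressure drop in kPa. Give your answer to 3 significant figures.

ΔP ≈ 0.274 kPa

Q = 149 m³/h = 149/3600 = 0.04139 m³/s.
Cross-sectional area A = πD²/4 = π(0.29)²/4 = 0.06605 m²; mean velocity V = Q/A = 0.04139/0.06605 = 0.6266 m/s.
Reynolds number Re = ρVD/μ = 881 · 0.6266 · 0.29 / 0.0137 = 1.169e+04.
Re > 4000 → turbulent. Relative roughness ε/D = 4.3e-06/0.29 = 1.48e-05. Haaland: 1/√f = -1.8 log₁₀[(1.48e-05/3.7)^1.11 + 6.9/1.169e+04] = -1.8 log₁₀[1.02e-06 + 0.00059] = 5.81, so f = 0.02962.
Darcy-Weisbach: ΔP = f(L/D)(ρV²/2) = 0.02962·(15.5/0.29)·(881·0.6266²/2) = 0.02962·53.45·173 = 273.8 Pa.
ΔP = 273.8 Pa = 0.274 kPa.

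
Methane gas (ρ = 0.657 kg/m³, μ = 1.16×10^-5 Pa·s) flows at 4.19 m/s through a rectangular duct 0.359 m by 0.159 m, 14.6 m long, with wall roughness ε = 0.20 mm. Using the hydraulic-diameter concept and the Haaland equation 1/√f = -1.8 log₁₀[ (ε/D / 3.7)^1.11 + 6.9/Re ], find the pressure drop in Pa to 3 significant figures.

Hydraulic diameter D_h = 4A/P = 4·(0.359·0.159)/(2·(0.359+0.159)) = 0.2283/1.036 = 0.2204 m.
Re = ρVD_h/μ = 0.657·4.19·0.2204/1.16e-05 = 5.23e+04.
ε/D_h = 0.0002/0.2204 = 0.000907; Haaland gives 1/√f = -1.8 log₁₀[9.83e-05+0.000132] = 6.548, so f = 0.02332.
ΔP = f(L/D_h)(ρV²/2) = 0.02332·14.6/0.2204·5.767 = 8.91 Pa.

ΔP ≈ 8.91 Pa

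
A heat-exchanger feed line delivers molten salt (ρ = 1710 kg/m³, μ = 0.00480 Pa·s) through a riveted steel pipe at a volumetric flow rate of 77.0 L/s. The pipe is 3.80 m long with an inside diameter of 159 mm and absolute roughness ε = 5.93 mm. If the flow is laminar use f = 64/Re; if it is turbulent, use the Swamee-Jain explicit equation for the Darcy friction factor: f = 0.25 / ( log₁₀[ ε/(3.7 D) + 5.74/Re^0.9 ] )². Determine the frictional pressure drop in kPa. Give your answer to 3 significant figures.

Q = 77.0 L/s = 77.0/1000 = 0.077 m³/s.
Cross-sectional area A = πD²/4 = π(0.159)²/4 = 0.01986 m²; mean velocity V = Q/A = 0.077/0.01986 = 3.878 m/s.
Reynolds number Re = ρVD/μ = 1710 · 3.878 · 0.159 / 0.0048 = 2.197e+05.
Re > 4000 → turbulent. Relative roughness ε/D = 0.00593/0.159 = 0.0373. Swamee-Jain: f = 0.25/(log₁₀[0.0373/3.7 + 5.74/2.197e+05^0.9])² = 0.25/(log₁₀[0.0101 + 8.94e-05])² = 0.25/(-1.993)² = 0.06296.
Darcy-Weisbach: ΔP = f(L/D)(ρV²/2) = 0.06296·(3.8/0.159)·(1710·3.878²/2) = 0.06296·23.9·1.286e+04 = 1.935e+04 Pa.
ΔP = 1.935e+04 Pa = 19.3 kPa.

ΔP ≈ 19.3 kPa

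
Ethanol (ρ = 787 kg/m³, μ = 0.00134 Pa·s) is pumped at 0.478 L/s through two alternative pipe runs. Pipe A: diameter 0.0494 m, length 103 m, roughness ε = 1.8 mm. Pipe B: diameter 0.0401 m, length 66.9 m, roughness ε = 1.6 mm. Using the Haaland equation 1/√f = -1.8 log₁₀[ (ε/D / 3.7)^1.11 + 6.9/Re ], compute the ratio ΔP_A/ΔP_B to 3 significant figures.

Pipe A: V = Q/A = 0.000478/0.001917 = 0.2494 m/s; Re = 7236; ε/D = 0.0364; Haaland → f = 0.066; ΔP_A = f(L/D)(ρV²/2) = 3368 Pa.
Pipe B: V = Q/A = 0.000478/0.001263 = 0.3785 m/s; Re = 8914; ε/D = 0.0399; Haaland → f = 0.0677; ΔP_B = f(L/D)(ρV²/2) = 6367 Pa.
ΔP_A/ΔP_B = 3368/6367 = 0.529.

ΔP_A/ΔP_B ≈ 0.529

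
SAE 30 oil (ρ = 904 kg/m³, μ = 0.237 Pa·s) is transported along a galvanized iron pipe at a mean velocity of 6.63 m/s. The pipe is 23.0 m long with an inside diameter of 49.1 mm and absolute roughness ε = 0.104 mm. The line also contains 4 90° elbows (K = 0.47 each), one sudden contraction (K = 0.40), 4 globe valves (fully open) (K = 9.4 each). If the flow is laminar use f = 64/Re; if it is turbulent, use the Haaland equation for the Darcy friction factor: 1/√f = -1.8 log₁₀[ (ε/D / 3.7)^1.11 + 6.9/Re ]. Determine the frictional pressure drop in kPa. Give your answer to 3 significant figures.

ΔP ≈ 1270 kPa

Reynolds number Re = ρVD/μ = 904 · 6.63 · 0.0491 / 0.237 = 1242.
Re < 2300 → laminar flow, so f = 64/Re = 64/1242 = 0.05154 (the turbulent correlation is not needed).
Total minor-loss coefficient ΣK = 4·0.47 + 1·0.4 + 4·9.4 = 39.9.
ΔP = [f·L/D + ΣK]·(ρV²/2) = [0.05154·23/0.0491 + 39.9]·(904·6.63²/2) = [24.14 + 39.9]·1.987e+04 = 1.272e+06 Pa.
ΔP = 1.272e+06 Pa = 1270 kPa.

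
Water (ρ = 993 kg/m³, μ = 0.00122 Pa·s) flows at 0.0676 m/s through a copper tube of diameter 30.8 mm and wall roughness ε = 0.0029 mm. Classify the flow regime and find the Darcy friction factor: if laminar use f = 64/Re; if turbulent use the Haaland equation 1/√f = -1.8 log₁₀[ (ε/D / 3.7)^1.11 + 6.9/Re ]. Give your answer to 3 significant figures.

Re = ρVD/μ = 993·0.0676·0.0308/0.00122 = 1695.
Re < 2300 → laminar, so f = 64/Re = 0.03777 (roughness is irrelevant in laminar flow).

f ≈ 0.0378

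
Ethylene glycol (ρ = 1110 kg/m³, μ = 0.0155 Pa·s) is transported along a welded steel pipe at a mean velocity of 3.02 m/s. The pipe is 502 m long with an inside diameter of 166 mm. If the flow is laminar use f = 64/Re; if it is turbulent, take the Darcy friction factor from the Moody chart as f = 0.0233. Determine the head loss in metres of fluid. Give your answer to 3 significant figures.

Reynolds number Re = ρVD/μ = 1110 · 3.02 · 0.166 / 0.0155 = 3.59e+04.
Re > 4000 → turbulent; use the Moody-chart value f = 0.0233.
Darcy-Weisbach: ΔP = f(L/D)(ρV²/2) = 0.0233·(502/0.166)·(1110·3.02²/2) = 0.0233·3024·5062 = 3.567e+05 Pa.
Head loss h_f = ΔP/(ρg) = 3.567e+05/(1110·9.81) = 32.8 m.

h_f ≈ 32.8 m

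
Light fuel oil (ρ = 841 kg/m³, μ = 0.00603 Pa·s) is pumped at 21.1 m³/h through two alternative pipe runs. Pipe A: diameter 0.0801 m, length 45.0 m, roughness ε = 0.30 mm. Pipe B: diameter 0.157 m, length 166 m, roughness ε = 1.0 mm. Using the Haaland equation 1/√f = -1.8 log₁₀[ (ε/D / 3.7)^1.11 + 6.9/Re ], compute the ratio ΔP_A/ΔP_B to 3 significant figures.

Pipe A: V = Q/A = 0.005861/0.005039 = 1.163 m/s; Re = 1.299e+04; ε/D = 0.00375; Haaland → f = 0.03434; ΔP_A = f(L/D)(ρV²/2) = 1.098e+04 Pa.
Pipe B: V = Q/A = 0.005861/0.01936 = 0.3028 m/s; Re = 6629; ε/D = 0.00637; Haaland → f = 0.04165; ΔP_B = f(L/D)(ρV²/2) = 1697 Pa.
ΔP_A/ΔP_B = 1.098e+04/1697 = 6.47.

ΔP_A/ΔP_B ≈ 6.47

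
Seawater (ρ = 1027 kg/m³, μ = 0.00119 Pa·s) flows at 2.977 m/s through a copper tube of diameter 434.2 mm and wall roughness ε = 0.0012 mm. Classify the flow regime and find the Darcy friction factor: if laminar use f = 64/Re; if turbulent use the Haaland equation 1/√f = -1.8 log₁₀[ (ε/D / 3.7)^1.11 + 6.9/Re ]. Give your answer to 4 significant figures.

f ≈ 0.01142

Re = ρVD/μ = 1027·2.977·0.4342/0.00119 = 1.116e+06.
Re > 4000 → turbulent. ε/D = 1.2e-06/0.4342 = 2.76e-06; Haaland: 1/√f = -1.8 log₁₀[1.58e-07 + 6.19e-06] = 9.356, so f = 0.01142.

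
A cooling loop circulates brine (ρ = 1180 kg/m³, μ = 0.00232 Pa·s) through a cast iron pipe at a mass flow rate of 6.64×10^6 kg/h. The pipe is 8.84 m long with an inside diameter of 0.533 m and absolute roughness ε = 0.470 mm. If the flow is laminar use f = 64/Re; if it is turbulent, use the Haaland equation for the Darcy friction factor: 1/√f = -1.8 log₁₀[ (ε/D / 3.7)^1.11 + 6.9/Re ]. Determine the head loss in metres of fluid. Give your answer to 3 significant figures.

h_f ≈ 0.798 m

ṁ = 6.64×10^6 kg/h = 6.64×10^6/3600 = 1844 kg/s.
A = πD²/4 = π(0.533)²/4 = 0.2231 m²; mean velocity V = ṁ/(ρA) = 1844/(1180 · 0.2231) = 7.006 m/s.
Reynolds number Re = ρVD/μ = 1180 · 7.006 · 0.533 / 0.00232 = 1.899e+06.
Re > 4000 → turbulent. Relative roughness ε/D = 0.00047/0.533 = 0.000882. Haaland: 1/√f = -1.8 log₁₀[(0.000882/3.7)^1.11 + 6.9/1.899e+06] = -1.8 log₁₀[9.52e-05 + 3.63e-06] = 7.209, so f = 0.01924.
Darcy-Weisbach: ΔP = f(L/D)(ρV²/2) = 0.01924·(8.84/0.533)·(1180·7.006²/2) = 0.01924·16.59·2.896e+04 = 9240 Pa.
Head loss h_f = ΔP/(ρg) = 9240/(1180·9.81) = 0.798 m.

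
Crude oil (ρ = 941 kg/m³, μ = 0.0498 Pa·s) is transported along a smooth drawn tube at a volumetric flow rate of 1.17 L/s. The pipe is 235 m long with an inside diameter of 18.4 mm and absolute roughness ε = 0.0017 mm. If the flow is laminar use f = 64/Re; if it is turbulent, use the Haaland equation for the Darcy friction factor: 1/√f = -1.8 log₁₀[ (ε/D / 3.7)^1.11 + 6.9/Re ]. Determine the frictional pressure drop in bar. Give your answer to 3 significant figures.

Q = 1.17 L/s = 1.17/1000 = 0.00117 m³/s.
Cross-sectional area A = πD²/4 = π(0.0184)²/4 = 0.0002659 m²; mean velocity V = Q/A = 0.00117/0.0002659 = 4.4 m/s.
Reynolds number Re = ρVD/μ = 941 · 4.4 · 0.0184 / 0.0498 = 1530.
Re < 2300 → laminar flow, so f = 64/Re = 64/1530 = 0.04184 (the turbulent correlation is not needed).
Darcy-Weisbach: ΔP = f(L/D)(ρV²/2) = 0.04184·(235/0.0184)·(941·4.4²/2) = 0.04184·1.277e+04·9109 = 4.867e+06 Pa.
ΔP = 4.867e+06 Pa = 48.7 bar.

ΔP ≈ 48.7 bar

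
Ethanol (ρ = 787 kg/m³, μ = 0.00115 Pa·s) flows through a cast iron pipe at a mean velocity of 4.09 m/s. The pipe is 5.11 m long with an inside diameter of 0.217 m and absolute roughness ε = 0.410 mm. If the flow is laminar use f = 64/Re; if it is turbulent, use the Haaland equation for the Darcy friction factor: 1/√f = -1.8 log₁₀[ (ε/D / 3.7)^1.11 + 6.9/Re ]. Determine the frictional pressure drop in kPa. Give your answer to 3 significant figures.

Reynolds number Re = ρVD/μ = 787 · 4.09 · 0.217 / 0.00115 = 6.074e+05.
Re > 4000 → turbulent. Relative roughness ε/D = 0.00041/0.217 = 0.00189. Haaland: 1/√f = -1.8 log₁₀[(0.00189/3.7)^1.11 + 6.9/6.074e+05] = -1.8 log₁₀[0.000222 + 1.14e-05] = 6.538, so f = 0.02339.
Darcy-Weisbach: ΔP = f(L/D)(ρV²/2) = 0.02339·(5.11/0.217)·(787·4.09²/2) = 0.02339·23.55·6583 = 3626 Pa.
ΔP = 3626 Pa = 3.63 kPa.

ΔP ≈ 3.63 kPa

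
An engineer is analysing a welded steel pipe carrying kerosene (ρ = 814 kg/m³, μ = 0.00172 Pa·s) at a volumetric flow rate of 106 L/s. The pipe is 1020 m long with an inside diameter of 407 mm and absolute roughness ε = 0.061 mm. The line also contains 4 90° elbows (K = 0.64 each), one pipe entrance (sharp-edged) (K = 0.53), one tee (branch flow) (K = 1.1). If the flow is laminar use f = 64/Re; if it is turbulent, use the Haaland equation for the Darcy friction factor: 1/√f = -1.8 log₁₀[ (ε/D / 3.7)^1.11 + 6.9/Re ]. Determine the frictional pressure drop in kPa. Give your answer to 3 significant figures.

Q = 106 L/s = 106/1000 = 0.106 m³/s.
Cross-sectional area A = πD²/4 = π(0.407)²/4 = 0.1301 m²; mean velocity V = Q/A = 0.106/0.1301 = 0.8148 m/s.
Reynolds number Re = ρVD/μ = 814 · 0.8148 · 0.407 / 0.00172 = 1.569e+05.
Re > 4000 → turbulent. Relative roughness ε/D = 6.1e-05/0.407 = 0.00015. Haaland: 1/√f = -1.8 log₁₀[(0.00015/3.7)^1.11 + 6.9/1.569e+05] = -1.8 log₁₀[1.33e-05 + 4.4e-05] = 7.636, so f = 0.01715.
Total minor-loss coefficient ΣK = 4·0.64 + 1·0.53 + 1·1.1 = 4.19.
ΔP = [f·L/D + ΣK]·(ρV²/2) = [0.01715·1020/0.407 + 4.19]·(814·0.8148²/2) = [42.99 + 4.19]·270.2 = 1.275e+04 Pa.
ΔP = 1.275e+04 Pa = 12.7 kPa.

ΔP ≈ 12.7 kPa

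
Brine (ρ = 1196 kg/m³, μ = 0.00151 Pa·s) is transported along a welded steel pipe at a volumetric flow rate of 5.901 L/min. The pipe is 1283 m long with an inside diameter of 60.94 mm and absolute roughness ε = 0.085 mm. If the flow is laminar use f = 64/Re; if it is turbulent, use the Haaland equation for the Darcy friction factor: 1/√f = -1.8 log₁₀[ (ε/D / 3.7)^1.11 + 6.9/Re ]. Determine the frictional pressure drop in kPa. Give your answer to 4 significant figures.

ΔP ≈ 0.5629 kPa

Q = 5.901 L/min = 5.901/60000 = 9.835e-05 m³/s.
Cross-sectional area A = πD²/4 = π(0.06094)²/4 = 0.002917 m²; mean velocity V = Q/A = 9.835e-05/0.002917 = 0.03372 m/s.
Reynolds number Re = ρVD/μ = 1196 · 0.03372 · 0.06094 / 0.00151 = 1628.
Re < 2300 → laminar flow, so f = 64/Re = 64/1628 = 0.03932 (the turbulent correlation is not needed).
Darcy-Weisbach: ΔP = f(L/D)(ρV²/2) = 0.03932·(1283/0.06094)·(1196·0.03372²/2) = 0.03932·2.105e+04·0.6799 = 562.9 Pa.
ΔP = 562.9 Pa = 0.5629 kPa.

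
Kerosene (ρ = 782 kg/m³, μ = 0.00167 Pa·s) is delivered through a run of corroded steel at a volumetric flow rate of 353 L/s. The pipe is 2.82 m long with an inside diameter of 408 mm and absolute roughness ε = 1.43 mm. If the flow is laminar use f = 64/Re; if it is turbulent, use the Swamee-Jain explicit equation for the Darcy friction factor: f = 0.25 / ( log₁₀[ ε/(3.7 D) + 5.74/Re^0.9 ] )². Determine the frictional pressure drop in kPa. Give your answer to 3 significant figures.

ΔP ≈ 0.545 kPa

Q = 353 L/s = 353/1000 = 0.353 m³/s.
Cross-sectional area A = πD²/4 = π(0.408)²/4 = 0.1307 m²; mean velocity V = Q/A = 0.353/0.1307 = 2.7 m/s.
Reynolds number Re = ρVD/μ = 782 · 2.7 · 0.408 / 0.00167 = 5.158e+05.
Re > 4000 → turbulent. Relative roughness ε/D = 0.00143/0.408 = 0.0035. Swamee-Jain: f = 0.25/(log₁₀[0.0035/3.7 + 5.74/5.158e+05^0.9])² = 0.25/(log₁₀[0.000947 + 4.15e-05])² = 0.25/(-3.005)² = 0.02769.
Darcy-Weisbach: ΔP = f(L/D)(ρV²/2) = 0.02769·(2.82/0.408)·(782·2.7²/2) = 0.02769·6.912·2850 = 545.5 Pa.
ΔP = 545.5 Pa = 0.545 kPa.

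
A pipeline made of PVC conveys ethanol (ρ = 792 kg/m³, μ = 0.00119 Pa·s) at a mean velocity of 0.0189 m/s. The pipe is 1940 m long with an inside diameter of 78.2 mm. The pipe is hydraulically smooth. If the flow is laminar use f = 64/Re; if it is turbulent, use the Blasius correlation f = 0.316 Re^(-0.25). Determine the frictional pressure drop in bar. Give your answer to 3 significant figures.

Reynolds number Re = ρVD/μ = 792 · 0.0189 · 0.0782 / 0.00119 = 983.7.
Re < 2300 → laminar flow, so f = 64/Re = 64/983.7 = 0.06506 (the turbulent correlation is not needed).
Darcy-Weisbach: ΔP = f(L/D)(ρV²/2) = 0.06506·(1940/0.0782)·(792·0.0189²/2) = 0.06506·2.481e+04·0.1415 = 228.3 Pa.
ΔP = 228.3 Pa = 0.00228 bar.

ΔP ≈ 0.00228 bar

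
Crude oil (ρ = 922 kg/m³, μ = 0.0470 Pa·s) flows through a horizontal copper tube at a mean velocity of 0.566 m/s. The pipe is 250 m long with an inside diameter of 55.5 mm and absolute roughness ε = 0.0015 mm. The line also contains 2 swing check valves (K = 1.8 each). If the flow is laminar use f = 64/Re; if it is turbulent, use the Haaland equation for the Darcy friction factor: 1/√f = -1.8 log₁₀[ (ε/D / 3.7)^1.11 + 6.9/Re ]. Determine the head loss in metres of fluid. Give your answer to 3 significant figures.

Reynolds number Re = ρVD/μ = 922 · 0.566 · 0.0555 / 0.047 = 616.2.
Re < 2300 → laminar flow, so f = 64/Re = 64/616.2 = 0.1039 (the turbulent correlation is not needed).
Total minor-loss coefficient ΣK = 2·1.8 = 3.6.
ΔP = [f·L/D + ΣK]·(ρV²/2) = [0.1039·250/0.0555 + 3.6]·(922·0.566²/2) = [467.8 + 3.6]·147.7 = 6.962e+04 Pa.
Head loss h_f = ΔP/(ρg) = 6.962e+04/(922·9.81) = 7.70 m.

h_f ≈ 7.70 m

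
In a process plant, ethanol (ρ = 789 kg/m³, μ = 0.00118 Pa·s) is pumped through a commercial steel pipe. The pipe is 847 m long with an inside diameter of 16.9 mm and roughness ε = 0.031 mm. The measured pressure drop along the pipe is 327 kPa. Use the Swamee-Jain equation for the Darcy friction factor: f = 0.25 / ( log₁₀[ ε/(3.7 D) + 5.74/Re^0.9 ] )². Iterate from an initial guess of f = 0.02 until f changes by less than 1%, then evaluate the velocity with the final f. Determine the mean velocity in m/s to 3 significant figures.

V ≈ 0.677 m/s

Rearranging Darcy-Weisbach: V = √(2·ΔP·D/(f·L·ρ)). With ε/D = 3.1e-05/0.0169 = 0.00183, iterate starting from f = 0.02:
  f = 0.02 → V = √(2·3.27e+05·0.0169/(0.02·847·789)) = 0.9094 m/s; Re = ρVD/μ = 1.028e+04; f → 0.03378
  f = 0.03378 → V = 0.6998 m/s; Re = 7907; f → 0.0358
  f = 0.0358 → V = 0.6797 m/s; Re = 7681; f → 0.03604
Converged (Δf/f < 1%). With the final f = 0.03604: V = √(2·3.27e+05·0.0169/(0.03604·847·789)) = 0.6774 m/s.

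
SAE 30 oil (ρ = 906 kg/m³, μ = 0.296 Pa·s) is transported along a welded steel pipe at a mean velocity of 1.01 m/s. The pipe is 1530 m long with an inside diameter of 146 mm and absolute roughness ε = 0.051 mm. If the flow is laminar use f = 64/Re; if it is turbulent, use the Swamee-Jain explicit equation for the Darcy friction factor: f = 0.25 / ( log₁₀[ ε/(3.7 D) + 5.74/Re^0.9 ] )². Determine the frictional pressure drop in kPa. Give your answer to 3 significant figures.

Reynolds number Re = ρVD/μ = 906 · 1.01 · 0.146 / 0.296 = 451.3.
Re < 2300 → laminar flow, so f = 64/Re = 64/451.3 = 0.1418 (the turbulent correlation is not needed).
Darcy-Weisbach: ΔP = f(L/D)(ρV²/2) = 0.1418·(1530/0.146)·(906·1.01²/2) = 0.1418·1.048e+04·462.1 = 6.867e+05 Pa.
ΔP = 6.867e+05 Pa = 687 kPa.

ΔP ≈ 687 kPa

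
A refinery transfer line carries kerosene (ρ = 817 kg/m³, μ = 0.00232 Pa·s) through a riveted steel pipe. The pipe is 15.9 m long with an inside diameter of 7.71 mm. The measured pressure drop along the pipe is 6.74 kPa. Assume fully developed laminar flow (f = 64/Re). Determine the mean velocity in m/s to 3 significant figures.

V ≈ 0.339 m/s

For laminar flow, f = 64/Re with Re = ρVD/μ, so Darcy-Weisbach reduces to ΔP = 32μLV/D². Solving for V: V = ΔP·D²/(32μL) = 6740·(0.00771)²/(32·0.00232·15.9) = 0.3394 m/s.
Check: Re = ρVD/μ = 817·0.3394·0.00771/0.00232 = 921.6 < 2300, so the laminar assumption holds.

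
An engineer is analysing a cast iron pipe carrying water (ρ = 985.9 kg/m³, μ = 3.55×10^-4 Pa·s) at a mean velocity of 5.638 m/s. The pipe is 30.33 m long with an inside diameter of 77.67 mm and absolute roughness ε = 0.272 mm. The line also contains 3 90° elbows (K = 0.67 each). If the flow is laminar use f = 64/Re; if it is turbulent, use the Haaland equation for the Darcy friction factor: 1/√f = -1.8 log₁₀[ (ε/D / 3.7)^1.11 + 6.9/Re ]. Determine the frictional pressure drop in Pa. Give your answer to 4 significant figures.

Reynolds number Re = ρVD/μ = 985.9 · 5.638 · 0.07767 / 0.000355 = 1.216e+06.
Re > 4000 → turbulent. Relative roughness ε/D = 0.000272/0.07767 = 0.0035. Haaland: 1/√f = -1.8 log₁₀[(0.0035/3.7)^1.11 + 6.9/1.216e+06] = -1.8 log₁₀[0.00044 + 5.67e-06] = 6.032, so f = 0.02749.
Total minor-loss coefficient ΣK = 3·0.67 = 2.01.
ΔP = [f·L/D + ΣK]·(ρV²/2) = [0.02749·30.33/0.07767 + 2.01]·(985.9·5.638²/2) = [10.73 + 2.01]·1.567e+04 = 1.997e+05 Pa.

ΔP ≈ 199700 Pa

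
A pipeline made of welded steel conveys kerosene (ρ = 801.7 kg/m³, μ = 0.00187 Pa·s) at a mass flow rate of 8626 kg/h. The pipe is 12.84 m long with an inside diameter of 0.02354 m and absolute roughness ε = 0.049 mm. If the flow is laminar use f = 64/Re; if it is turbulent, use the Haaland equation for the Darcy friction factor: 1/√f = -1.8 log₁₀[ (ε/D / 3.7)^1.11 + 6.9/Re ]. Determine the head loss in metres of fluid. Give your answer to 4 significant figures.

h_f ≈ 33.80 m

ṁ = 8626 kg/h = 8626/3600 = 2.396 kg/s.
A = πD²/4 = π(0.02354)²/4 = 0.0004352 m²; mean velocity V = ṁ/(ρA) = 2.396/(801.7 · 0.0004352) = 6.867 m/s.
Reynolds number Re = ρVD/μ = 801.7 · 6.867 · 0.02354 / 0.00187 = 6.931e+04.
Re > 4000 → turbulent. Relative roughness ε/D = 4.9e-05/0.02354 = 0.00208. Haaland: 1/√f = -1.8 log₁₀[(0.00208/3.7)^1.11 + 6.9/6.931e+04] = -1.8 log₁₀[0.000247 + 9.96e-05] = 6.228, so f = 0.02578.
Darcy-Weisbach: ΔP = f(L/D)(ρV²/2) = 0.02578·(12.84/0.02354)·(801.7·6.867²/2) = 0.02578·545.5·1.89e+04 = 2.658e+05 Pa.
Head loss h_f = ΔP/(ρg) = 2.658e+05/(801.7·9.81) = 33.80 m.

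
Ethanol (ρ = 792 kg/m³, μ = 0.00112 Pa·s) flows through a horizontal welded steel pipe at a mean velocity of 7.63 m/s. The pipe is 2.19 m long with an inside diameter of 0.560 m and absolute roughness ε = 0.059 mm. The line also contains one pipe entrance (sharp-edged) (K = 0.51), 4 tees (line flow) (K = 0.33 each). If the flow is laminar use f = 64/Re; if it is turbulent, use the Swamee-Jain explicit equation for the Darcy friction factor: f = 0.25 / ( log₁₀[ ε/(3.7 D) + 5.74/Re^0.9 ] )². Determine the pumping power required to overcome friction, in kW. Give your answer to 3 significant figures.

Reynolds number Re = ρVD/μ = 792 · 7.63 · 0.56 / 0.00112 = 3.021e+06.
Re > 4000 → turbulent. Relative roughness ε/D = 5.9e-05/0.56 = 0.000105. Swamee-Jain: f = 0.25/(log₁₀[0.000105/3.7 + 5.74/3.021e+06^0.9])² = 0.25/(log₁₀[2.85e-05 + 8.45e-06])² = 0.25/(-4.433)² = 0.01272.
Total minor-loss coefficient ΣK = 1·0.51 + 4·0.33 = 1.83.
ΔP = [f·L/D + ΣK]·(ρV²/2) = [0.01272·2.19/0.56 + 1.83]·(792·7.63²/2) = [0.04976 + 1.83]·2.305e+04 = 4.334e+04 Pa.
Q = V·A = 7.63·0.2463 = 1.879 m³/s.
Pumping power P = QΔP = 1.879·4.334e+04 = 81440 W = 81.4 kW.

P ≈ 81.4 kW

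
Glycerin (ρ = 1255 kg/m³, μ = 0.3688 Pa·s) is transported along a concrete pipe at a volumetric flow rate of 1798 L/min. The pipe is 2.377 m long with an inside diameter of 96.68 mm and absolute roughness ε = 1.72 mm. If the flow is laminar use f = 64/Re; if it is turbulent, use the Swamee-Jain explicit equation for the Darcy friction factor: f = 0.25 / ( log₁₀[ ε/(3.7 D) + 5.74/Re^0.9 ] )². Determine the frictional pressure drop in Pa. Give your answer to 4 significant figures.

ΔP ≈ 12250 Pa

Q = 1798 L/min = 1798/60000 = 0.02997 m³/s.
Cross-sectional area A = πD²/4 = π(0.09668)²/4 = 0.007341 m²; mean velocity V = Q/A = 0.02997/0.007341 = 4.082 m/s.
Reynolds number Re = ρVD/μ = 1255 · 4.082 · 0.09668 / 0.369 = 1343.
Re < 2300 → laminar flow, so f = 64/Re = 64/1343 = 0.04766 (the turbulent correlation is not needed).
Darcy-Weisbach: ΔP = f(L/D)(ρV²/2) = 0.04766·(2.377/0.09668)·(1255·4.082²/2) = 0.04766·24.59·1.046e+04 = 1.225e+04 Pa.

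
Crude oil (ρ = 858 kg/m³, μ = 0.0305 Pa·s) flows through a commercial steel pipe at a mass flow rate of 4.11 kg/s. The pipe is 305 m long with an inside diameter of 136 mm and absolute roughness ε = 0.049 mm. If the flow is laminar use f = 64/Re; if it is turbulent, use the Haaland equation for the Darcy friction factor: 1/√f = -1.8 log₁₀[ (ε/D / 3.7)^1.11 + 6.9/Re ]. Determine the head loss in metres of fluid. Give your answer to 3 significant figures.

A = πD²/4 = π(0.136)²/4 = 0.01453 m²; mean velocity V = ṁ/(ρA) = 4.11/(858 · 0.01453) = 0.3298 m/s.
Reynolds number Re = ρVD/μ = 858 · 0.3298 · 0.136 / 0.0305 = 1262.
Re < 2300 → laminar flow, so f = 64/Re = 64/1262 = 0.05073 (the turbulent correlation is not needed).
Darcy-Weisbach: ΔP = f(L/D)(ρV²/2) = 0.05073·(305/0.136)·(858·0.3298²/2) = 0.05073·2243·46.65 = 5307 Pa.
Head loss h_f = ΔP/(ρg) = 5307/(858·9.81) = 0.631 m.

h_f ≈ 0.631 m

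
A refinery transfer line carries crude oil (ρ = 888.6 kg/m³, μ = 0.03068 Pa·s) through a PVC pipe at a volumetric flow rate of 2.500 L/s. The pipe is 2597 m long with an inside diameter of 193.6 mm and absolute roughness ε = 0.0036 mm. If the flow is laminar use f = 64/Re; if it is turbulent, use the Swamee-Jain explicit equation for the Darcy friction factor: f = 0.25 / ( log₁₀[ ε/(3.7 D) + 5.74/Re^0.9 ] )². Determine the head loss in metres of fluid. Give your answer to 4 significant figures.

h_f ≈ 0.6627 m

Q = 2.500 L/s = 2.500/1000 = 0.0025 m³/s.
Cross-sectional area A = πD²/4 = π(0.1936)²/4 = 0.02944 m²; mean velocity V = Q/A = 0.0025/0.02944 = 0.08493 m/s.
Reynolds number Re = ρVD/μ = 888.6 · 0.08493 · 0.1936 / 0.0307 = 476.2.
Re < 2300 → laminar flow, so f = 64/Re = 64/476.2 = 0.1344 (the turbulent correlation is not needed).
Darcy-Weisbach: ΔP = f(L/D)(ρV²/2) = 0.1344·(2597/0.1936)·(888.6·0.08493²/2) = 0.1344·1.341e+04·3.204 = 5777 Pa.
Head loss h_f = ΔP/(ρg) = 5777/(888.6·9.81) = 0.6627 m.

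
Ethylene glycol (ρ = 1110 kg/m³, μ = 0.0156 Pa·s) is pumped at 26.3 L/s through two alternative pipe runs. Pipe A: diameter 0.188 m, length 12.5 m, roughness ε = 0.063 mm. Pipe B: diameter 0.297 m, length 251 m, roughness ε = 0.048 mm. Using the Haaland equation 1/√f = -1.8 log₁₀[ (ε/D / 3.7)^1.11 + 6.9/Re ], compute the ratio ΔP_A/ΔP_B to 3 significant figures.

ΔP_A/ΔP_B ≈ 0.437

Pipe A: V = Q/A = 0.0263/0.02776 = 0.9474 m/s; Re = 1.267e+04; ε/D = 0.000335; Haaland → f = 0.02942; ΔP_A = f(L/D)(ρV²/2) = 974.6 Pa.
Pipe B: V = Q/A = 0.0263/0.06928 = 0.3796 m/s; Re = 8022; ε/D = 0.000162; Haaland → f = 0.033; ΔP_B = f(L/D)(ρV²/2) = 2231 Pa.
ΔP_A/ΔP_B = 974.6/2231 = 0.437.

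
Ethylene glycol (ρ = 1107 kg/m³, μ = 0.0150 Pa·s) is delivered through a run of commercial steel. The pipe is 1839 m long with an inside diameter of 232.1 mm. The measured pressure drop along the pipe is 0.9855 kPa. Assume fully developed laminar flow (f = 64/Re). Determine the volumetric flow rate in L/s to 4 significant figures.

For laminar flow, f = 64/Re with Re = ρVD/μ, so Darcy-Weisbach reduces to ΔP = 32μLV/D². Solving for V: V = ΔP·D²/(32μL) = 985.5·(0.2321)²/(32·0.015·1839) = 0.06014 m/s.
Check: Re = ρVD/μ = 1107·0.06014·0.2321/0.015 = 1030 < 2300, so the laminar assumption holds.
Q = V·A = 0.06014·(π/4·0.2321²) = 0.002545 m³/s = 2.545 L/s.

Q ≈ 2.545 L/s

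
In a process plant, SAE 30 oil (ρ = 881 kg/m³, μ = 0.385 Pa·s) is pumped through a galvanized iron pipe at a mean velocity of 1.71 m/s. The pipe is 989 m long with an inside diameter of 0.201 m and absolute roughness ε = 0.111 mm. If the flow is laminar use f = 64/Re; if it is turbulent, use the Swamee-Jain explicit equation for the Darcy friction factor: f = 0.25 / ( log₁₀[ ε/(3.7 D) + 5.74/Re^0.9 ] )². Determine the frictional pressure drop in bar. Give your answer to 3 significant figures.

ΔP ≈ 5.16 bar

Reynolds number Re = ρVD/μ = 881 · 1.71 · 0.201 / 0.385 = 786.5.
Re < 2300 → laminar flow, so f = 64/Re = 64/786.5 = 0.08137 (the turbulent correlation is not needed).
Darcy-Weisbach: ΔP = f(L/D)(ρV²/2) = 0.08137·(989/0.201)·(881·1.71²/2) = 0.08137·4920·1288 = 5.157e+05 Pa.
ΔP = 5.157e+05 Pa = 5.16 bar.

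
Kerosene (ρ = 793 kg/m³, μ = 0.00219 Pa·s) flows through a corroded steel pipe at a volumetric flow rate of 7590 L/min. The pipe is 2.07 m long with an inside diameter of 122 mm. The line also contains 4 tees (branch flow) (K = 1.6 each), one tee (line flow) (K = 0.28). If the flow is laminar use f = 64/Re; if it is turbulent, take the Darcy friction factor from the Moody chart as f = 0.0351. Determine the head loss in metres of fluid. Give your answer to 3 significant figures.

Q = 7590 L/min = 7590/60000 = 0.1265 m³/s.
Cross-sectional area A = πD²/4 = π(0.122)²/4 = 0.01169 m²; mean velocity V = Q/A = 0.1265/0.01169 = 10.82 m/s.
Reynolds number Re = ρVD/μ = 793 · 10.82 · 0.122 / 0.00219 = 4.78e+05.
Re > 4000 → turbulent; use the Moody-chart value f = 0.0351.
Total minor-loss coefficient ΣK = 4·1.6 + 1·0.28 = 6.68.
ΔP = [f·L/D + ΣK]·(ρV²/2) = [0.0351·2.07/0.122 + 6.68]·(793·10.82²/2) = [0.5955 + 6.68]·4.643e+04 = 3.378e+05 Pa.
Head loss h_f = ΔP/(ρg) = 3.378e+05/(793·9.81) = 43.4 m.

h_f ≈ 43.4 m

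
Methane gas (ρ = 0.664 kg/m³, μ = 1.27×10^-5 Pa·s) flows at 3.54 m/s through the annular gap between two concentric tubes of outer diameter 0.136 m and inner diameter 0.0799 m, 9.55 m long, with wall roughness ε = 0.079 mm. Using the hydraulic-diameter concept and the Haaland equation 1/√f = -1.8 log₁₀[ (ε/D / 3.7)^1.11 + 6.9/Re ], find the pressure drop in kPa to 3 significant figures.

Hydraulic diameter D_h = 4A/P = D_o - D_i = 0.136 - 0.0799 = 0.0561 m.
Re = ρVD_h/μ = 0.664·3.54·0.0561/1.27e-05 = 1.038e+04.
ε/D_h = 7.9e-05/0.0561 = 0.00141; Haaland gives 1/√f = -1.8 log₁₀[0.00016+0.000665] = 5.551, so f = 0.03246.
ΔP = f(L/D_h)(ρV²/2) = 0.03246·9.55/0.0561·4.16 = 22.99 Pa.
ΔP = 0.0230 kPa.

ΔP ≈ 0.0230 kPa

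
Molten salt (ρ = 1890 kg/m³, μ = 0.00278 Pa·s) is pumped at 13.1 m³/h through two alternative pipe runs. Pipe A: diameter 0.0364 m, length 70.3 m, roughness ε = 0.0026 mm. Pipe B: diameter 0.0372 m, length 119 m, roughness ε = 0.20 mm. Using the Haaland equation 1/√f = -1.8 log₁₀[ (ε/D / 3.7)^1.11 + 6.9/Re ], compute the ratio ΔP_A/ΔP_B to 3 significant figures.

ΔP_A/ΔP_B ≈ 0.383

Pipe A: V = Q/A = 0.003639/0.001041 = 3.497 m/s; Re = 8.654e+04; ε/D = 7.14e-05; Haaland → f = 0.01865; ΔP_A = f(L/D)(ρV²/2) = 4.163e+05 Pa.
Pipe B: V = Q/A = 0.003639/0.001087 = 3.348 m/s; Re = 8.467e+04; ε/D = 0.00538; Haaland → f = 0.03206; ΔP_B = f(L/D)(ρV²/2) = 1.087e+06 Pa.
ΔP_A/ΔP_B = 4.163e+05/1.087e+06 = 0.383.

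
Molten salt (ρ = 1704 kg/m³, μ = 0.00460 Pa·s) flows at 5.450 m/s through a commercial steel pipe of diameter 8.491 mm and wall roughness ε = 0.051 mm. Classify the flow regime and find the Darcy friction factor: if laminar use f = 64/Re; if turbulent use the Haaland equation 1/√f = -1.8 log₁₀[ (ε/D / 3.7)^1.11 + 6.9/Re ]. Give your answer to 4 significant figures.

Re = ρVD/μ = 1704·5.45·0.008491/0.0046 = 1.714e+04.
Re > 4000 → turbulent. ε/D = 5.1e-05/0.008491 = 0.00601; Haaland: 1/√f = -1.8 log₁₀[0.000801 + 0.000403] = 5.255, so f = 0.03621.

f ≈ 0.03621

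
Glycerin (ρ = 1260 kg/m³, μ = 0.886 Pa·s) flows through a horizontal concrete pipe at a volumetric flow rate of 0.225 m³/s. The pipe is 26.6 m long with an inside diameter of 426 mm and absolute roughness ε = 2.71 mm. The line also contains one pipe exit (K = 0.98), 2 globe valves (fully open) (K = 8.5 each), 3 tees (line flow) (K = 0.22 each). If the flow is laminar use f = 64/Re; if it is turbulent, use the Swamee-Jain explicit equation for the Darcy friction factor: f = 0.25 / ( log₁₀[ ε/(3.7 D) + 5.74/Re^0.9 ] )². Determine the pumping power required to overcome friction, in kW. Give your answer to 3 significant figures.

P ≈ 8.06 kW

Cross-sectional area A = πD²/4 = π(0.426)²/4 = 0.1425 m²; mean velocity V = Q/A = 0.225/0.1425 = 1.579 m/s.
Reynolds number Re = ρVD/μ = 1260 · 1.579 · 0.426 / 0.886 = 956.4.
Re < 2300 → laminar flow, so f = 64/Re = 64/956.4 = 0.06692 (the turbulent correlation is not needed).
Total minor-loss coefficient ΣK = 1·0.98 + 2·8.5 + 3·0.22 = 18.6.
ΔP = [f·L/D + ΣK]·(ρV²/2) = [0.06692·26.6/0.426 + 18.6]·(1260·1.579²/2) = [4.179 + 18.6]·1570 = 3.582e+04 Pa.
Pumping power P = QΔP = 0.225·3.582e+04 = 8060 W = 8.06 kW.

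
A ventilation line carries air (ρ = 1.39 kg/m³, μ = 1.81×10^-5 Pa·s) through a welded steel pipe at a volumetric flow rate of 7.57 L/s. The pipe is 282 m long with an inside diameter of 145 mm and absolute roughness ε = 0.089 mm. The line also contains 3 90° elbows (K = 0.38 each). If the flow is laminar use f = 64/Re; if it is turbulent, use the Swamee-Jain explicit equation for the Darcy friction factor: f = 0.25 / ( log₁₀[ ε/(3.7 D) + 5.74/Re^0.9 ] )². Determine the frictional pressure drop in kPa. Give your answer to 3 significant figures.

ΔP ≈ 0.0111 kPa

Q = 7.57 L/s = 7.57/1000 = 0.00757 m³/s.
Cross-sectional area A = πD²/4 = π(0.145)²/4 = 0.01651 m²; mean velocity V = Q/A = 0.00757/0.01651 = 0.4584 m/s.
Reynolds number Re = ρVD/μ = 1.39 · 0.4584 · 0.145 / 1.81e-05 = 5105.
Re > 4000 → turbulent. Relative roughness ε/D = 8.9e-05/0.145 = 0.000614. Swamee-Jain: f = 0.25/(log₁₀[0.000614/3.7 + 5.74/5105^0.9])² = 0.25/(log₁₀[0.000166 + 0.00264])² = 0.25/(-2.552)² = 0.03839.
Total minor-loss coefficient ΣK = 3·0.38 = 1.14.
ΔP = [f·L/D + ΣK]·(ρV²/2) = [0.03839·282/0.145 + 1.14]·(1.39·0.4584²/2) = [74.67 + 1.14]·0.1461 = 11.07 Pa.
ΔP = 11.07 Pa = 0.0111 kPa.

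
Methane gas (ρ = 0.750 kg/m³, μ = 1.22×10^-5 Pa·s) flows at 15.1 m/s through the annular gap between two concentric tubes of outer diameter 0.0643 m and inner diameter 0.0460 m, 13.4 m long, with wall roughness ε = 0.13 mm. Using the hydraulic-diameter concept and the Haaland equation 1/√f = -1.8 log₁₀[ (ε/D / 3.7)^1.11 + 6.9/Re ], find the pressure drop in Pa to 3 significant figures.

ΔP ≈ 2360 Pa

Hydraulic diameter D_h = 4A/P = D_o - D_i = 0.0643 - 0.046 = 0.0183 m.
Re = ρVD_h/μ = 0.75·15.1·0.0183/1.22e-05 = 1.699e+04.
ε/D_h = 0.00013/0.0183 = 0.0071; Haaland gives 1/√f = -1.8 log₁₀[0.000965+0.000406] = 5.153, so f = 0.03766.
ΔP = f(L/D_h)(ρV²/2) = 0.03766·13.4/0.0183·85.5 = 2358 Pa.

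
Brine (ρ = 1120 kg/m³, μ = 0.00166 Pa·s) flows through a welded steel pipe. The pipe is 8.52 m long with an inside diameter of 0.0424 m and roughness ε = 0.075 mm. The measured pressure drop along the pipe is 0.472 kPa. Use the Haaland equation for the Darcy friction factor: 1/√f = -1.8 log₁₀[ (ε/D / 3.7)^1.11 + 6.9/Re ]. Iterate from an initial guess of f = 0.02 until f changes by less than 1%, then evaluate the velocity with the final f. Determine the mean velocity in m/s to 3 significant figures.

Rearranging Darcy-Weisbach: V = √(2·ΔP·D/(f·L·ρ)). With ε/D = 7.5e-05/0.0424 = 0.00177, iterate starting from f = 0.02:
  f = 0.02 → V = √(2·472·0.0424/(0.02·8.52·1120)) = 0.458 m/s; Re = ρVD/μ = 1.31e+04; f → 0.0314
  f = 0.0314 → V = 0.3655 m/s; Re = 1.045e+04; f → 0.03291
  f = 0.03291 → V = 0.357 m/s; Re = 1.021e+04; f → 0.03308
Converged (Δf/f < 1%). With the final f = 0.03308: V = √(2·472·0.0424/(0.03308·8.52·1120)) = 0.3561 m/s.

V ≈ 0.356 m/s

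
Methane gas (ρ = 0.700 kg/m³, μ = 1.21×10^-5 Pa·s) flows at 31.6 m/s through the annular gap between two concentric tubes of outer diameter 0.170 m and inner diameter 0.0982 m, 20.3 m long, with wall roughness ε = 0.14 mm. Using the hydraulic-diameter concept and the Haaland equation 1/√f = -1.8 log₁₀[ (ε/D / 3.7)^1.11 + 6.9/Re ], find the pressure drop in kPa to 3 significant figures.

ΔP ≈ 2.42 kPa

Hydraulic diameter D_h = 4A/P = D_o - D_i = 0.17 - 0.0982 = 0.0718 m.
Re = ρVD_h/μ = 0.7·31.6·0.0718/1.21e-05 = 1.313e+05.
ε/D_h = 0.00014/0.0718 = 0.00195; Haaland gives 1/√f = -1.8 log₁₀[0.00023+5.26e-05] = 6.389, so f = 0.0245.
ΔP = f(L/D_h)(ρV²/2) = 0.0245·20.3/0.0718·349.5 = 2421 Pa.
ΔP = 2.42 kPa.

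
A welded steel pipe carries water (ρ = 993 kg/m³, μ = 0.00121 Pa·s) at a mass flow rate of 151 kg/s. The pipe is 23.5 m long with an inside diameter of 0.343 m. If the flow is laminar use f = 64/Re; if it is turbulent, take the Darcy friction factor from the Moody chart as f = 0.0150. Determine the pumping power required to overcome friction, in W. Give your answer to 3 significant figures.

P ≈ 210 W

A = πD²/4 = π(0.343)²/4 = 0.0924 m²; mean velocity V = ṁ/(ρA) = 151/(993 · 0.0924) = 1.646 m/s.
Reynolds number Re = ρVD/μ = 993 · 1.646 · 0.343 / 0.00121 = 4.632e+05.
Re > 4000 → turbulent; use the Moody-chart value f = 0.0150.
Darcy-Weisbach: ΔP = f(L/D)(ρV²/2) = 0.015·(23.5/0.343)·(993·1.646²/2) = 0.015·68.51·1345 = 1382 Pa.
Q = ṁ/ρ = 151/993 = 0.1521 m³/s.
Pumping power P = QΔP = 0.1521·1382 = 210.1 W = 210 W.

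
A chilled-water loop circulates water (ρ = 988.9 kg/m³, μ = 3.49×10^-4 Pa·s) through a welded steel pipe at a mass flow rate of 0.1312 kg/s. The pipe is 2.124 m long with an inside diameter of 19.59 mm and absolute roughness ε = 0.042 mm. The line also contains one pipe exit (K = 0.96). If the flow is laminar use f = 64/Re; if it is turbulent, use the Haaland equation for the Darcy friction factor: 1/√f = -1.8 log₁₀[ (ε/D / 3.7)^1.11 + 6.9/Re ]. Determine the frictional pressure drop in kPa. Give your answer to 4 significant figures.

ΔP ≈ 0.3919 kPa

A = πD²/4 = π(0.01959)²/4 = 0.0003014 m²; mean velocity V = ṁ/(ρA) = 0.1312/(988.9 · 0.0003014) = 0.4402 m/s.
Reynolds number Re = ρVD/μ = 988.9 · 0.4402 · 0.01959 / 0.000349 = 2.443e+04.
Re > 4000 → turbulent. Relative roughness ε/D = 4.2e-05/0.01959 = 0.00214. Haaland: 1/√f = -1.8 log₁₀[(0.00214/3.7)^1.11 + 6.9/2.443e+04] = -1.8 log₁₀[0.000255 + 0.000282] = 5.885, so f = 0.02887.
Total minor-loss coefficient ΣK = 1·0.96 = 0.96.
ΔP = [f·L/D + ΣK]·(ρV²/2) = [0.02887·2.124/0.01959 + 0.96]·(988.9·0.4402²/2) = [3.13 + 0.96]·95.8 = 391.9 Pa.
ΔP = 391.9 Pa = 0.3919 kPa.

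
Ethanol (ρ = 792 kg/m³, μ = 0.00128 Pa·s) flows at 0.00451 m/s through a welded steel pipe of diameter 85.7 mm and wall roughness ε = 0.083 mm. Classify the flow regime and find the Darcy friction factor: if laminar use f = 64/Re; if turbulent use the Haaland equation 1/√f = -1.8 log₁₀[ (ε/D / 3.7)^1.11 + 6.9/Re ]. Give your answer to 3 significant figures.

f ≈ 0.268

Re = ρVD/μ = 792·0.00451·0.0857/0.00128 = 239.2.
Re < 2300 → laminar, so f = 64/Re = 0.2676 (roughness is irrelevant in laminar flow).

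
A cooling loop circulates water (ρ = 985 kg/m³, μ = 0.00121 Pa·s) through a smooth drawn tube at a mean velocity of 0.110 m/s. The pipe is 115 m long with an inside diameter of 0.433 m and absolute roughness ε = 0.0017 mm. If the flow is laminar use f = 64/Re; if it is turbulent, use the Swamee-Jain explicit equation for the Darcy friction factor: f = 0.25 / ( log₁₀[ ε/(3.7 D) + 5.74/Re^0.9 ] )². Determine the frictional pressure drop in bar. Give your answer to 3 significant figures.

ΔP ≈ 3.48×10^-4 bar

Reynolds number Re = ρVD/μ = 985 · 0.11 · 0.433 / 0.00121 = 3.877e+04.
Re > 4000 → turbulent. Relative roughness ε/D = 1.7e-06/0.433 = 3.93e-06. Swamee-Jain: f = 0.25/(log₁₀[3.93e-06/3.7 + 5.74/3.877e+04^0.9])² = 0.25/(log₁₀[1.06e-06 + 0.000426])² = 0.25/(-3.37)² = 0.02202.
Darcy-Weisbach: ΔP = f(L/D)(ρV²/2) = 0.02202·(115/0.433)·(985·0.11²/2) = 0.02202·265.6·5.959 = 34.85 Pa.
ΔP = 34.85 Pa = 3.48×10^-4 bar.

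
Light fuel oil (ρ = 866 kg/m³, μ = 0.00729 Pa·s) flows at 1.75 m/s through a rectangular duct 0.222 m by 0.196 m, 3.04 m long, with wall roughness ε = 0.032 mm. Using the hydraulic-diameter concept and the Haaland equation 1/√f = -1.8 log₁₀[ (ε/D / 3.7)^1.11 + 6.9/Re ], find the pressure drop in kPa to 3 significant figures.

Hydraulic diameter D_h = 4A/P = 4·(0.222·0.196)/(2·(0.222+0.196)) = 0.174/0.836 = 0.2082 m.
Re = ρVD_h/μ = 866·1.75·0.2082/0.00729 = 4.328e+04.
ε/D_h = 3.2e-05/0.2082 = 0.000154; Haaland gives 1/√f = -1.8 log₁₀[1.37e-05+0.000159] = 6.771, so f = 0.02181.
ΔP = f(L/D_h)(ρV²/2) = 0.02181·3.04/0.2082·1326 = 422.3 Pa.
ΔP = 0.422 kPa.

ΔP ≈ 0.422 kPa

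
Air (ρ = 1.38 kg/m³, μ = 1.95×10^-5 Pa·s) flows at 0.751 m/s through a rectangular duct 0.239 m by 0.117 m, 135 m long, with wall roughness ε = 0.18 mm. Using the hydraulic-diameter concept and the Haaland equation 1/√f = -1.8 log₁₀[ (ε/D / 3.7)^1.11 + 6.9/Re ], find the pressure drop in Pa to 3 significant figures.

Hydraulic diameter D_h = 4A/P = 4·(0.239·0.117)/(2·(0.239+0.117)) = 0.1119/0.712 = 0.1571 m.
Re = ρVD_h/μ = 1.38·0.751·0.1571/1.95e-05 = 8349.
ε/D_h = 0.00018/0.1571 = 0.00115; Haaland gives 1/√f = -1.8 log₁₀[0.000127+0.000826] = 5.437, so f = 0.03383.
ΔP = f(L/D_h)(ρV²/2) = 0.03383·135/0.1571·0.3892 = 11.31 Pa.

ΔP ≈ 11.3 Pa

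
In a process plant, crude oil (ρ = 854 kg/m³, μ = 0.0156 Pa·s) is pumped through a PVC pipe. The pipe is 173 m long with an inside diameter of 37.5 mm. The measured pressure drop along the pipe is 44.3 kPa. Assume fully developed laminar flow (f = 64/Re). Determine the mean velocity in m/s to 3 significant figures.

For laminar flow, f = 64/Re with Re = ρVD/μ, so Darcy-Weisbach reduces to ΔP = 32μLV/D². Solving for V: V = ΔP·D²/(32μL) = 4.43e+04·(0.0375)²/(32·0.0156·173) = 0.7213 m/s.
Check: Re = ρVD/μ = 854·0.7213·0.0375/0.0156 = 1481 < 2300, so the laminar assumption holds.

V ≈ 0.721 m/s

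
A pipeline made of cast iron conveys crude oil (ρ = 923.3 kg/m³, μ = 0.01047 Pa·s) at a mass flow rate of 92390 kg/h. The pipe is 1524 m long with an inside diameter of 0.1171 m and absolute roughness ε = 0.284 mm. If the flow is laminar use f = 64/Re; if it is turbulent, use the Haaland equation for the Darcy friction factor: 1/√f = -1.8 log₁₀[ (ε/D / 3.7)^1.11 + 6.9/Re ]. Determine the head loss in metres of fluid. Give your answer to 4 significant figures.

ṁ = 92390 kg/h = 92390/3600 = 25.66 kg/s.
A = πD²/4 = π(0.1171)²/4 = 0.01077 m²; mean velocity V = ṁ/(ρA) = 25.66/(923.3 · 0.01077) = 2.581 m/s.
Reynolds number Re = ρVD/μ = 923.3 · 2.581 · 0.1171 / 0.0105 = 2.665e+04.
Re > 4000 → turbulent. Relative roughness ε/D = 0.000284/0.1171 = 0.00243. Haaland: 1/√f = -1.8 log₁₀[(0.00243/3.7)^1.11 + 6.9/2.665e+04] = -1.8 log₁₀[0.000293 + 0.000259] = 5.865, so f = 0.02907.
Darcy-Weisbach: ΔP = f(L/D)(ρV²/2) = 0.02907·(1524/0.1171)·(923.3·2.581²/2) = 0.02907·1.301e+04·3075 = 1.163e+06 Pa.
Head loss h_f = ΔP/(ρg) = 1.163e+06/(923.3·9.81) = 128.4 m.

h_f ≈ 128.4 m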